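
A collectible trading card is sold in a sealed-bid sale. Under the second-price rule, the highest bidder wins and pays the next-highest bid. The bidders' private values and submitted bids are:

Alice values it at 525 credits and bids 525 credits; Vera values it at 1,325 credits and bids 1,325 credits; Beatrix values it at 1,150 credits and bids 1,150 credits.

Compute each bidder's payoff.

Bids in descending order: Vera 1,325 credits > Beatrix 1,150 credits > Alice 525 credits.
Vera has the top bid and wins; the price is the second-highest bid, 1,150 credits.
Vera's payoff = 1,325 credits − 1,150 credits = 175 credits. All other bidders lose, so their payoff is 0.

Alice 0 credits, Vera 175 credits, Beatrix 0 credits.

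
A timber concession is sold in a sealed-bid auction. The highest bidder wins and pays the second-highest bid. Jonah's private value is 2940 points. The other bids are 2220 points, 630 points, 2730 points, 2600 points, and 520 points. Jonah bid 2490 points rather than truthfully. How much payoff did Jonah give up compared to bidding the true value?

Payoff forgone: 210 points.

The highest competing bid is 2730 points.
Bidding truthfully at 2940 points: Jonah has the top bid, wins, and pays the second-highest bid 2730 points. Payoff = 2940 points − 2730 points = 210 points.
Bidding 2490 points: the top bid is 2730 points (a rival), so Jonah loses. Payoff = 0 points.
Regret = truthful payoff − actual payoff = 210 points − 0 points = 210 points.
Deviating from a truthful bid can only lose payoff in a second-price auction — never gain.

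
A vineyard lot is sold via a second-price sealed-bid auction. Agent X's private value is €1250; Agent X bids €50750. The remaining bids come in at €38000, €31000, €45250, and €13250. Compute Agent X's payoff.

Highest competing bid: €45250.
Agent X's bid €50750 is the highest overall, so Agent X wins and pays the second-highest bid, €45250.
Payoff = value − price = €1250 − €45250 = -€44000.
Overbidding won the item at a price above value — truthful bidding would have avoided this loss.

-€44000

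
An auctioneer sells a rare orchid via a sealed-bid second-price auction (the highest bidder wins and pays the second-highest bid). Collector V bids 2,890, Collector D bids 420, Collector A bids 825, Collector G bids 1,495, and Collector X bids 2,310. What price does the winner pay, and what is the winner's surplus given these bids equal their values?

The winner pays 2,310 for a surplus of 580.

Ordered from highest: Collector V 2,890 > Collector X 2,310 > Collector G 1,495 > Collector A 825 > Collector D 420.
Collector V is the highest bidder, so Collector V wins.
Under the second-price rule, the price is the second-highest bid: 2,310.
Surplus = 2,890 − 2,310 = 580.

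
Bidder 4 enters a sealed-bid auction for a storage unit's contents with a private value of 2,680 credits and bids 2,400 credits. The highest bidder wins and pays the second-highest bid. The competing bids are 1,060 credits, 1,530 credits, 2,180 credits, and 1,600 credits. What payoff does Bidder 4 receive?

Payoff = 500 credits.

Highest competing bid: 2,180 credits.
Bidder 4's bid 2,400 credits is the highest overall, so Bidder 4 wins and pays the second-highest bid, 2,180 credits.
Payoff = value − price = 2,680 credits − 2,180 credits = 500 credits.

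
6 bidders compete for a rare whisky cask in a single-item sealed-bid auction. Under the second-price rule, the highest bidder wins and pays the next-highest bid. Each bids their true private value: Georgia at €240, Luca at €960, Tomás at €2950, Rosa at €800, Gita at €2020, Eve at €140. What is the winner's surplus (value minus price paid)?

Ordered from highest: Tomás €2950, then Gita €2020, then Luca €960, then Rosa €800, then Georgia €240, then Eve €140.
Tomás wins with the top bid and pays the second-highest, €2020.
Surplus = €2950 − €2020 = €930.

Winner's surplus: €930.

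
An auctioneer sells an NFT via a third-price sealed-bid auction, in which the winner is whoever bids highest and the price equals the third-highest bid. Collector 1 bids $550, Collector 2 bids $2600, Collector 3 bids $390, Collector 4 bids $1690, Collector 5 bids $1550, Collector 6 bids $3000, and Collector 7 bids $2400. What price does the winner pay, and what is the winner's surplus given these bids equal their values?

Sorted high to low: Collector 6 $3000 > Collector 2 $2600 > Collector 7 $2400 > Collector 4 $1690 > Collector 5 $1550 > Collector 1 $550 > Collector 3 $390.
Collector 6 is the highest bidder, so Collector 6 wins.
Under the third-price rule, the price is the third-highest bid: $2400.
Surplus = $3000 − $2400 = $600.

Price $2400; surplus $600.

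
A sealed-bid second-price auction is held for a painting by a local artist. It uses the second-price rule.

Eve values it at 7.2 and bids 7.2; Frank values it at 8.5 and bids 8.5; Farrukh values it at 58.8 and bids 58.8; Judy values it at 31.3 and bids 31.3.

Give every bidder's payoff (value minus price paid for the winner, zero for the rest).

Bids in descending order: Farrukh 58.8, then Judy 31.3, then Frank 8.5, then Eve 7.2.
Farrukh has the top bid and wins; the price is the second-highest bid, 31.3.
Farrukh's payoff = 58.8 − 31.3 = 27.5. All other bidders lose, so their payoff is 0.

Payoffs: Eve 0.0, Frank 0.0, Farrukh 27.5, Judy 0.0.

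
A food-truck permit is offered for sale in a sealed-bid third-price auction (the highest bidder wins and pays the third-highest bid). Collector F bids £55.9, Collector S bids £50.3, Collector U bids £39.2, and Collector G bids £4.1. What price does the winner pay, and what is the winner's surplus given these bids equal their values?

The winner pays £39.2 for a surplus of £16.7.

Ranking the bids: Collector F £55.9; Collector S £50.3; Collector U £39.2; Collector G £4.1.
Collector F is the highest bidder, so Collector F wins.
Under the third-price rule, the price is the third-highest bid: £39.2.
Surplus = £55.9 − £39.2 = £16.7.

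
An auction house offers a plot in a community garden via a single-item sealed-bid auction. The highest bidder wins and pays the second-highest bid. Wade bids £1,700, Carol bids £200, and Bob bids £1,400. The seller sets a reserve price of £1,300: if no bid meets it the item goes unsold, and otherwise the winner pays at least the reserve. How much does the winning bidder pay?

Price paid: £1,400.

Sorted high to low: Wade £1,700, then Bob £1,400, then Carol £200.
Wade has the highest bid, so Wade wins.
The second-highest bid is £1,400, which exceeds the reserve, so that sets the price.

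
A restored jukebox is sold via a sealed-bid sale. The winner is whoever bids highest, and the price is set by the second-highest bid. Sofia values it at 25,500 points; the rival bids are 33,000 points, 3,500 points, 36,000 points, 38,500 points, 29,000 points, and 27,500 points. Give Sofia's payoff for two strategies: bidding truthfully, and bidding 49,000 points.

Truthful: 0 points; alternative: -13,000 points.

The highest competing bid is 38,500 points.
Bidding truthfully at 25,500 points: the top bid is 38,500 points (a rival), so Sofia loses. Payoff = 0 points.
Bidding 49,000 points: Sofia has the top bid, wins, and pays the second-highest bid 38,500 points. Payoff = 25,500 points − 38,500 points = -13,000 points.
This is the dominant-strategy logic: truthful bidding weakly beats any alternative.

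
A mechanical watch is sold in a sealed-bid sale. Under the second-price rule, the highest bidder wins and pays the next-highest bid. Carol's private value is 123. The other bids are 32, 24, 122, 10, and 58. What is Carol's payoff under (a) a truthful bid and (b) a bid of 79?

(a) 1  (b) 0

The highest competing bid is 122.
Bidding truthfully at 123: Carol has the top bid, wins, and pays the second-highest bid 122. Payoff = 123 − 122 = 1.
Bidding 79: the top bid is 122 (a rival), so Carol loses. Payoff = 0.
This is the dominant-strategy logic: truthful bidding weakly beats any alternative.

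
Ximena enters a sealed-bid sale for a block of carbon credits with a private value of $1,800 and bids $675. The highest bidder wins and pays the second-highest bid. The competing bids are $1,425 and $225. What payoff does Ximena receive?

$0

Highest competing bid: $1,425.
Ximena's bid $675 is not the highest, so Ximena loses, pays nothing, and earns zero payoff.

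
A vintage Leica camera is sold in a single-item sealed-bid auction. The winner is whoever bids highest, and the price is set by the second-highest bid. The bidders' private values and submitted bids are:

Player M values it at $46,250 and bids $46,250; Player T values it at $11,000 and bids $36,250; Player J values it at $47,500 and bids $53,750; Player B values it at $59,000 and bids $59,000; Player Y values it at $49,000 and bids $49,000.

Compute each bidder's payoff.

Sorted high to low: Player B $59,000; Player J $53,750; Player Y $49,000; Player M $46,250; Player T $36,250.
Player B has the top bid and wins; the price is the second-highest bid, $53,750.
Player B's payoff = $59,000 − $53,750 = $5,250. All other bidders lose, so their payoff is 0.

Player M $0, Player T $0, Player J $0, Player B $5,250, Player Y $0.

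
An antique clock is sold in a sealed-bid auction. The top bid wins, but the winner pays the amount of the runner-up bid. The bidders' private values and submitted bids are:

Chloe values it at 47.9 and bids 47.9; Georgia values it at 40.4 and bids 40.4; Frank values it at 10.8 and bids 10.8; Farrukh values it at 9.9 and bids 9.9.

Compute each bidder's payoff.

Chloe 7.5, Georgia 0.0, Frank 0.0, Farrukh 0.0.

Ranking the bids: Chloe 47.9; Georgia 40.4; Frank 10.8; Farrukh 9.9.
Chloe has the top bid and wins; the price is the second-highest bid, 40.4.
Chloe's payoff = 47.9 − 40.4 = 7.5. All other bidders lose, so their payoff is 0.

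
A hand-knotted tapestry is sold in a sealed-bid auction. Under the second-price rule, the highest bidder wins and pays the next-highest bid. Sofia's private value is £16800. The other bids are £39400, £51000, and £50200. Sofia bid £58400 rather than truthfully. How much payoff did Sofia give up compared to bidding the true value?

The highest competing bid is £51000.
Bidding truthfully at £16800: the top bid is £51000 (a rival), so Sofia loses. Payoff = £0.
Bidding £58400: Sofia has the top bid, wins, and pays the second-highest bid £51000. Payoff = £16800 − £51000 = -£34200.
Regret = truthful payoff − actual payoff = £0 − -£34200 = £34200.

Regret: £34200.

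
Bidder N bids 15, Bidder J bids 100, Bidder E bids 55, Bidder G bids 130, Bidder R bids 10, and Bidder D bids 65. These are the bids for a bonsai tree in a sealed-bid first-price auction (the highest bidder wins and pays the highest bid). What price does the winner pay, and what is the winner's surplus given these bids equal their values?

Ranking the bids: Bidder G 130 > Bidder J 100 > Bidder D 65 > Bidder E 55 > Bidder N 15 > Bidder R 10.
Bidder G is the highest bidder, so Bidder G wins.
Under the first-price rule, the price is the highest bid: 130.
Surplus = 130 − 130 = 0.

Price 130; surplus 0.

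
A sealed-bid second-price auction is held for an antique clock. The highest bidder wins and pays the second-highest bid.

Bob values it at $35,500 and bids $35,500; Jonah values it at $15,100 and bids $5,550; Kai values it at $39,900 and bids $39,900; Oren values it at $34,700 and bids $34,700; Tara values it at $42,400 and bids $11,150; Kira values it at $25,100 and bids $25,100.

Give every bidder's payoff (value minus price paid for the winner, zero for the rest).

Sorted high to low: Kai $39,900 > Bob $35,500 > Oren $34,700 > Kira $25,100 > Tara $11,150 > Jonah $5,550.
Kai has the top bid and wins; the price is the second-highest bid, $35,500.
Kai's payoff = $39,900 − $35,500 = $4,400. All other bidders lose, so their payoff is 0.

Payoffs: Bob $0, Jonah $0, Kai $4,400, Oren $0, Tara $0, Kira $0.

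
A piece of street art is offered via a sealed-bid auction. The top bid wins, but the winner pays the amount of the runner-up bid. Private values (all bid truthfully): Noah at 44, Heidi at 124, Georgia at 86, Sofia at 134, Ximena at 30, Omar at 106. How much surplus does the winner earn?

Ranking the bids: Sofia 134; Heidi 124; Omar 106; Georgia 86; Noah 44; Ximena 30.
Sofia wins with the top bid and pays the second-highest, 124.
Surplus = 134 − 124 = 10.

Winner's surplus: 10.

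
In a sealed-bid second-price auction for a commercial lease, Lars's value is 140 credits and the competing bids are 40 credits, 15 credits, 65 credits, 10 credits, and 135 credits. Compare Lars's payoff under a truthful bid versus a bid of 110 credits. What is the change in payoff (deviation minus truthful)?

-5 credits

The highest competing bid is 135 credits.
Bidding truthfully at 140 credits: Lars has the top bid, wins, and pays the second-highest bid 135 credits. Payoff = 140 credits − 135 credits = 5 credits.
Bidding 110 credits: the top bid is 135 credits (a rival), so Lars loses. Payoff = 0 credits.
Change = 0 credits − 5 credits = -5 credits.
Deviating from a truthful bid can only lose payoff in a second-price auction — never gain.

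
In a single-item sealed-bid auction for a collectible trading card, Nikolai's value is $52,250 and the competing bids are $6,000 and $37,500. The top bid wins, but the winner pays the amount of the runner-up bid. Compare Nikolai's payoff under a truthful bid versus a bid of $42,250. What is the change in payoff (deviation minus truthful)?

The highest competing bid is $37,500.
Bidding truthfully at $52,250: Nikolai has the top bid, wins, and pays the second-highest bid $37,500. Payoff = $52,250 − $37,500 = $14,750.
Bidding $42,250: Nikolai has the top bid, wins, and pays the second-highest bid $37,500. Payoff = $52,250 − $37,500 = $14,750.
Change = $14,750 − $14,750 = $0.
The bid only affects whether you win, not the price — here both bids land on the same side of the top rival bid, so the deviation is payoff-neutral.

$0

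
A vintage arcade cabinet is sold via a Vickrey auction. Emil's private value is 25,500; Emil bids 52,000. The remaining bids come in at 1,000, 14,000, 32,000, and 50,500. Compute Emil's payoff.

Highest competing bid: 50,500.
Emil's bid 52,000 is the highest overall, so Emil wins and pays the second-highest bid, 50,500.
Payoff = value − price = 25,500 − 50,500 = -25,000.

Payoff = -25,000.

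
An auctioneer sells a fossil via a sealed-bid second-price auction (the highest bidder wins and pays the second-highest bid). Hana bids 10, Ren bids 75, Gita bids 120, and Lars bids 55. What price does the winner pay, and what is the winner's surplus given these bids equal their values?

Bids in descending order: Gita 120 > Ren 75 > Lars 55 > Hana 10.
Gita is the highest bidder, so Gita wins.
Under the second-price rule, the price is the second-highest bid: 75.
Surplus = 120 − 75 = 45.

The winner pays 75 for a surplus of 45.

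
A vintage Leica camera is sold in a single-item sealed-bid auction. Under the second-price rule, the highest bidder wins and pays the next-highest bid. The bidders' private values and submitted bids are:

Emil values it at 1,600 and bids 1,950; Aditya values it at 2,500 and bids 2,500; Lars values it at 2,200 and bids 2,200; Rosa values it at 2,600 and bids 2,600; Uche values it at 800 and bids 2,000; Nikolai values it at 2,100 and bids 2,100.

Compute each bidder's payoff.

Bids in descending order: Rosa 2,600; Aditya 2,500; Lars 2,200; Nikolai 2,100; Uche 2,000; Emil 1,950.
Rosa has the top bid and wins; the price is the second-highest bid, 2,500.
Rosa's payoff = 2,600 − 2,500 = 100. All other bidders lose, so their payoff is 0.

Emil 0, Aditya 0, Lars 0, Rosa 100, Uche 0, Nikolai 0.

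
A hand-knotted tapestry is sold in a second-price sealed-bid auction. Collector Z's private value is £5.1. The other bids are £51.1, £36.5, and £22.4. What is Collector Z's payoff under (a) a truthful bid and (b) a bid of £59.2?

(a) £0.0  (b) -£46.0

The highest competing bid is £51.1.
Bidding truthfully at £5.1: the top bid is £51.1 (a rival), so Collector Z loses. Payoff = £0.0.
Bidding £59.2: Collector Z has the top bid, wins, and pays the second-highest bid £51.1. Payoff = £5.1 − £51.1 = -£46.0.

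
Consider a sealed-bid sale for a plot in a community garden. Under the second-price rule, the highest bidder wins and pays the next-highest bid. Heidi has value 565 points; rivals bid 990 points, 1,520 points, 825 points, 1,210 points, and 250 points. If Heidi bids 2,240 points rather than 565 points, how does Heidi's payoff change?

-955 points

The highest competing bid is 1,520 points.
Bidding truthfully at 565 points: the top bid is 1,520 points (a rival), so Heidi loses. Payoff = 0 points.
Bidding 2,240 points: Heidi has the top bid, wins, and pays the second-highest bid 1,520 points. Payoff = 565 points − 1,520 points = -955 points.
Change = -955 points − 0 points = -955 points.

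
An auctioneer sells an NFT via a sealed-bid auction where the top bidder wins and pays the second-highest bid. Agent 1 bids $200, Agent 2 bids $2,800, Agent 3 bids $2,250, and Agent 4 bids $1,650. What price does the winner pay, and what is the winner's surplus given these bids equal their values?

Sorted high to low: Agent 2 $2,800; Agent 3 $2,250; Agent 4 $1,650; Agent 1 $200.
Agent 2 is the highest bidder, so Agent 2 wins.
Under the second-price rule, the price is the second-highest bid: $2,250.
Surplus = $2,800 − $2,250 = $550.

The winner pays $2,250 for a surplus of $550.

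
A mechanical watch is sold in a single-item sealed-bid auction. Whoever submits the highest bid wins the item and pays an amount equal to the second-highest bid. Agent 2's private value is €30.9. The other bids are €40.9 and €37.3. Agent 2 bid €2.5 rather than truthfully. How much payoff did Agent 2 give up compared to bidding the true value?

Payoff forgone: €0.0.

The highest competing bid is €40.9.
Bidding truthfully at €30.9: the top bid is €40.9 (a rival), so Agent 2 loses. Payoff = €0.0.
Bidding €2.5: the top bid is €40.9 (a rival), so Agent 2 loses. Payoff = €0.0.
Regret = truthful payoff − actual payoff = €0.0 − €0.0 = €0.0.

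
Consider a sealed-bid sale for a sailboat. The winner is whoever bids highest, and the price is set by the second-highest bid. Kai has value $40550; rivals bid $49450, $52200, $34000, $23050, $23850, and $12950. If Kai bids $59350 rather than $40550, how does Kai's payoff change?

-$11650

The highest competing bid is $52200.
Bidding truthfully at $40550: the top bid is $52200 (a rival), so Kai loses. Payoff = $0.
Bidding $59350: Kai has the top bid, wins, and pays the second-highest bid $52200. Payoff = $40550 − $52200 = -$11650.
Change = -$11650 − $0 = -$11650.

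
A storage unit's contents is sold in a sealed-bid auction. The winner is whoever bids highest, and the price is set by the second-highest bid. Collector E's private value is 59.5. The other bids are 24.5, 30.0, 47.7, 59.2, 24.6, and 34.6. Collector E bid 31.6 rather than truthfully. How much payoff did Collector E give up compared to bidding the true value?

The highest competing bid is 59.2.
Bidding truthfully at 59.5: Collector E has the top bid, wins, and pays the second-highest bid 59.2. Payoff = 59.5 − 59.2 = 0.3.
Bidding 31.6: the top bid is 59.2 (a rival), so Collector E loses. Payoff = 0.0.
Regret = truthful payoff − actual payoff = 0.3 − 0.0 = 0.3.
This is the dominant-strategy logic: truthful bidding weakly beats any alternative.

Regret: 0.3.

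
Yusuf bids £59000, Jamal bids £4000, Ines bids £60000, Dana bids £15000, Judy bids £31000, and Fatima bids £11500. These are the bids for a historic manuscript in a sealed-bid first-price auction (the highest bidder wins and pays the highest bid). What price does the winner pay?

Price paid: £60000.

Ordered from highest: Ines £60000, then Yusuf £59000, then Judy £31000, then Dana £15000, then Fatima £11500, then Jamal £4000.
Ines is the highest bidder, so Ines wins.
Under the first-price rule, the price is the highest bid: £60000.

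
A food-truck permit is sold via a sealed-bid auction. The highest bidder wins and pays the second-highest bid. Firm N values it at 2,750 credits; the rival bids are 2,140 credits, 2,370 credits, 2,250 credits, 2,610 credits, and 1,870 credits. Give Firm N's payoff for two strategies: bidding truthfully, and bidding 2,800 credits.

Truthful: 140 credits; alternative: 140 credits.

The highest competing bid is 2,610 credits.
Bidding truthfully at 2,750 credits: Firm N has the top bid, wins, and pays the second-highest bid 2,610 credits. Payoff = 2,750 credits − 2,610 credits = 140 credits.
Bidding 2,800 credits: Firm N has the top bid, wins, and pays the second-highest bid 2,610 credits. Payoff = 2,750 credits − 2,610 credits = 140 credits.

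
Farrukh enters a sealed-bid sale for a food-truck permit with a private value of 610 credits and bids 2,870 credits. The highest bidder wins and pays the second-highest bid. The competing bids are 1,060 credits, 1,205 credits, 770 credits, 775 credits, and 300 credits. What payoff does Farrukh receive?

-595 credits

Highest competing bid: 1,205 credits.
Farrukh's bid 2,870 credits is the highest overall, so Farrukh wins and pays the second-highest bid, 1,205 credits.
Payoff = value − price = 610 credits − 1,205 credits = -595 credits.
Overbidding won the item at a price above value — truthful bidding would have avoided this loss.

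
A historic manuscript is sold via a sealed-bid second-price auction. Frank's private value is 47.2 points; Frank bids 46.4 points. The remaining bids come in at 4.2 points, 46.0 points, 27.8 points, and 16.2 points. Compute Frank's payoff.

Highest competing bid: 46.0 points.
Frank's bid 46.4 points is the highest overall, so Frank wins and pays the second-highest bid, 46.0 points.
Payoff = value − price = 47.2 points − 46.0 points = 1.2 points.

1.2 points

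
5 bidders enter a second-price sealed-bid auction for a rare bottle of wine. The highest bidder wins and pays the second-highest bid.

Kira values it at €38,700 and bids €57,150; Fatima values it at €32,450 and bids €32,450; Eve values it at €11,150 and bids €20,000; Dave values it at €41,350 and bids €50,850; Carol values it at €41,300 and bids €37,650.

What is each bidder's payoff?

Bids in descending order: Kira €57,150; Dave €50,850; Carol €37,650; Fatima €32,450; Eve €20,000.
Kira has the top bid and wins; the price is the second-highest bid, €50,850.
Kira's payoff = €38,700 − €50,850 = -€12,150. All other bidders lose, so their payoff is 0.

Payoffs: Kira -€12,150, Fatima €0, Eve €0, Dave €0, Carol €0.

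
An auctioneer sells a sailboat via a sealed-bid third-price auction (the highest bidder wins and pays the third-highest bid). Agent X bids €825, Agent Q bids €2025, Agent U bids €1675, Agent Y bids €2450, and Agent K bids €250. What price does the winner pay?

Ranking the bids: Agent Y €2450; Agent Q €2025; Agent U €1675; Agent X €825; Agent K €250.
Agent Y is the highest bidder, so Agent Y wins.
Under the third-price rule, the price is the third-highest bid: €1675.

€1675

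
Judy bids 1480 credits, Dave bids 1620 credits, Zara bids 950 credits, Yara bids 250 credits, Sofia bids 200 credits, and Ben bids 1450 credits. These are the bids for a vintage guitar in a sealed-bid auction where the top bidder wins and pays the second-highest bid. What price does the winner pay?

1480 credits

Sorted high to low: Dave 1620 credits > Judy 1480 credits > Ben 1450 credits > Zara 950 credits > Yara 250 credits > Sofia 200 credits.
Dave is the highest bidder, so Dave wins.
Under the second-price rule, the price is the second-highest bid: 1480 credits.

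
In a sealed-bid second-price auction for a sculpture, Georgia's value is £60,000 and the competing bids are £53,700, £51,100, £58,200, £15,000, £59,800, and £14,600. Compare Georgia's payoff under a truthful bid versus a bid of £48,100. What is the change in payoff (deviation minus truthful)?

The highest competing bid is £59,800.
Bidding truthfully at £60,000: Georgia has the top bid, wins, and pays the second-highest bid £59,800. Payoff = £60,000 − £59,800 = £200.
Bidding £48,100: the top bid is £59,800 (a rival), so Georgia loses. Payoff = £0.
Change = £0 − £200 = -£200.

Change in payoff: -£200.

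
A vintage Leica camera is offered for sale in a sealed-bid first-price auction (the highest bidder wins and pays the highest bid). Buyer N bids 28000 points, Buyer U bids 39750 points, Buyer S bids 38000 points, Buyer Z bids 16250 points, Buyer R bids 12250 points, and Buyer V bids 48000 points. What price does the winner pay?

Price paid: 48000 points.

Sorted high to low: Buyer V 48000 points, then Buyer U 39750 points, then Buyer S 38000 points, then Buyer N 28000 points, then Buyer Z 16250 points, then Buyer R 12250 points.
Buyer V is the highest bidder, so Buyer V wins.
Under the first-price rule, the price is the highest bid: 48000 points.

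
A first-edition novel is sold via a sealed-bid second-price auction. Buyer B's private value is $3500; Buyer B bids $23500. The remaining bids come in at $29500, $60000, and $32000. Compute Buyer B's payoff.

Highest competing bid: $60000.
Buyer B's bid $23500 is not the highest, so Buyer B loses, pays nothing, and earns zero payoff.

$0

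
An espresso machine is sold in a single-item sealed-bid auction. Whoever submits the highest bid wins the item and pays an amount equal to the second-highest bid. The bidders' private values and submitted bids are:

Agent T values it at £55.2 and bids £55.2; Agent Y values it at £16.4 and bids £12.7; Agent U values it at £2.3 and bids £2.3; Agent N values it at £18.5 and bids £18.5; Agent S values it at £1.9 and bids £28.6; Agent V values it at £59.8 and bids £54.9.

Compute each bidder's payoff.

Agent T £0.3, Agent Y £0.0, Agent U £0.0, Agent N £0.0, Agent S £0.0, Agent V £0.0.

Ranking the bids: Agent T £55.2, then Agent V £54.9, then Agent S £28.6, then Agent N £18.5, then Agent Y £12.7, then Agent U £2.3.
Agent T has the top bid and wins; the price is the second-highest bid, £54.9.
Agent T's payoff = £55.2 − £54.9 = £0.3. All other bidders lose, so their payoff is 0.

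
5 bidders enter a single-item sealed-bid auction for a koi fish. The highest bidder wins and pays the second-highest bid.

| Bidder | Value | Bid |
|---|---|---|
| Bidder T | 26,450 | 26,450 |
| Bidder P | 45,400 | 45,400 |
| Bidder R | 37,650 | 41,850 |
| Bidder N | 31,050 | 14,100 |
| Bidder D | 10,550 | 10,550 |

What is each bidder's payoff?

Bidder T 0, Bidder P 3,550, Bidder R 0, Bidder N 0, Bidder D 0.

Ranking the bids: Bidder P 45,400; Bidder R 41,850; Bidder T 26,450; Bidder N 14,100; Bidder D 10,550.
Bidder P has the top bid and wins; the price is the second-highest bid, 41,850.
Bidder P's payoff = 45,400 − 41,850 = 3,550. All other bidders lose, so their payoff is 0.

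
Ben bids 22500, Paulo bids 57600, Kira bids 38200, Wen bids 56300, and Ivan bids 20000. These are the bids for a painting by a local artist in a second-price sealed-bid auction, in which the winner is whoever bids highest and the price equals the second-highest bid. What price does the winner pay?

Bids in descending order: Paulo 57600; Wen 56300; Kira 38200; Ben 22500; Ivan 20000.
Paulo is the highest bidder, so Paulo wins.
Under the second-price rule, the price is the second-highest bid: 56300.

56300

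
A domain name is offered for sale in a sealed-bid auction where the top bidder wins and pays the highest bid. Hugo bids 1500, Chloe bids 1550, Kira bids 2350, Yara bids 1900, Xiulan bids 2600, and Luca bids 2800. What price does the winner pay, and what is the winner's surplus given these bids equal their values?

Price 2800; surplus 0.

Ordered from highest: Luca 2800, then Xiulan 2600, then Kira 2350, then Yara 1900, then Chloe 1550, then Hugo 1500.
Luca is the highest bidder, so Luca wins.
Under the first-price rule, the price is the highest bid: 2800.
Surplus = 2800 − 2800 = 0.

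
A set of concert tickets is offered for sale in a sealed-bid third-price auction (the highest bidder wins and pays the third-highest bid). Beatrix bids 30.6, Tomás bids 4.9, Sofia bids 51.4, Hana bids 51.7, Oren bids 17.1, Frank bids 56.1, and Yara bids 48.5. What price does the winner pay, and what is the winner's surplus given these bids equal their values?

Ordered from highest: Frank 56.1, then Hana 51.7, then Sofia 51.4, then Yara 48.5, then Beatrix 30.6, then Oren 17.1, then Tomás 4.9.
Frank is the highest bidder, so Frank wins.
Under the third-price rule, the price is the third-highest bid: 51.4.
Surplus = 56.1 − 51.4 = 4.7.

The winner pays 51.4 for a surplus of 4.7.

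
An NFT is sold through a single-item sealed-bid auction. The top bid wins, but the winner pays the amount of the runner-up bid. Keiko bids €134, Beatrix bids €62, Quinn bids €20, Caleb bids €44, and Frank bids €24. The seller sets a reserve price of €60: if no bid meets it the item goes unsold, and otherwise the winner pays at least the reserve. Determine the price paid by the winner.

Sorted high to low: Keiko €134; Beatrix €62; Caleb €44; Frank €24; Quinn €20.
Keiko has the highest bid, so Keiko wins.
The second-highest bid is €62, which exceeds the reserve, so that sets the price.

Price paid: €62.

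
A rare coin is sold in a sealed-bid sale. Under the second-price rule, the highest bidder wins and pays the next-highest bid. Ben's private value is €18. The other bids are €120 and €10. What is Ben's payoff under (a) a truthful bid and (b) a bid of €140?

The highest competing bid is €120.
Bidding truthfully at €18: the top bid is €120 (a rival), so Ben loses. Payoff = €0.
Bidding €140: Ben has the top bid, wins, and pays the second-highest bid €120. Payoff = €18 − €120 = -€102.
Deviating from a truthful bid can only lose payoff in a second-price auction — never gain.

Truthful: €0; alternative: -€102.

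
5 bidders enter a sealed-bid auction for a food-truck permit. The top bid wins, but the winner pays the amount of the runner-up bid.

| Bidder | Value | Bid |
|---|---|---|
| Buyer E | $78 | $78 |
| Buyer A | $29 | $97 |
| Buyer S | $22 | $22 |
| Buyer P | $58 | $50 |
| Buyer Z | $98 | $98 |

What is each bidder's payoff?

Payoffs: Buyer E $0, Buyer A $0, Buyer S $0, Buyer P $0, Buyer Z $1.

Bids in descending order: Buyer Z $98; Buyer A $97; Buyer E $78; Buyer P $50; Buyer S $22.
Buyer Z has the top bid and wins; the price is the second-highest bid, $97.
Buyer Z's payoff = $98 − $97 = $1. All other bidders lose, so their payoff is 0.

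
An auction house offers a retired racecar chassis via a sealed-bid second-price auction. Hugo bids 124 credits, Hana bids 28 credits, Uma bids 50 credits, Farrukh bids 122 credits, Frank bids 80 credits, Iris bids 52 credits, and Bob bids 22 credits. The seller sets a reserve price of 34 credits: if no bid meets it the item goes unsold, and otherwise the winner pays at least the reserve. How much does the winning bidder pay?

Bids in descending order: Hugo 124 credits, then Farrukh 122 credits, then Frank 80 credits, then Iris 52 credits, then Uma 50 credits, then Hana 28 credits, then Bob 22 credits.
Hugo has the highest bid, so Hugo wins.
The second-highest bid is 122 credits, which exceeds the reserve, so that sets the price.

Price paid: 122 credits.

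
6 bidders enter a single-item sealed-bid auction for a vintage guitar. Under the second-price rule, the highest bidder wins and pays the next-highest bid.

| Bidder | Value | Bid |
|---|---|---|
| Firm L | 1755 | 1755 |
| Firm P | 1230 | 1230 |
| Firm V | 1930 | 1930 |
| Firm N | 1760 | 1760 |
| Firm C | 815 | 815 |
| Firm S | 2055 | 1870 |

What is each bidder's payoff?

Payoffs: Firm L 0, Firm P 0, Firm V 60, Firm N 0, Firm C 0, Firm S 0.

Ordered from highest: Firm V 1930, then Firm S 1870, then Firm N 1760, then Firm L 1755, then Firm P 1230, then Firm C 815.
Firm V has the top bid and wins; the price is the second-highest bid, 1870.
Firm V's payoff = 1930 − 1870 = 60. All other bidders lose, so their payoff is 0.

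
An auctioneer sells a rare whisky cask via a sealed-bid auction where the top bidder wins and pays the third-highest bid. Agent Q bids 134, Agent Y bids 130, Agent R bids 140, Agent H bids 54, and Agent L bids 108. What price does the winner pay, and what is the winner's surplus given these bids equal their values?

Price 130; surplus 10.

Ranking the bids: Agent R 140; Agent Q 134; Agent Y 130; Agent L 108; Agent H 54.
Agent R is the highest bidder, so Agent R wins.
Under the third-price rule, the price is the third-highest bid: 130.
Surplus = 140 − 130 = 10.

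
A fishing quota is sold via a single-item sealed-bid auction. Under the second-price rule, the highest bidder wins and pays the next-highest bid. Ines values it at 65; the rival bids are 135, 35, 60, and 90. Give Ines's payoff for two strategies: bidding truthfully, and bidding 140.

(a) 0  (b) -70

The highest competing bid is 135.
Bidding truthfully at 65: the top bid is 135 (a rival), so Ines loses. Payoff = 0.
Bidding 140: Ines has the top bid, wins, and pays the second-highest bid 135. Payoff = 65 − 135 = -70.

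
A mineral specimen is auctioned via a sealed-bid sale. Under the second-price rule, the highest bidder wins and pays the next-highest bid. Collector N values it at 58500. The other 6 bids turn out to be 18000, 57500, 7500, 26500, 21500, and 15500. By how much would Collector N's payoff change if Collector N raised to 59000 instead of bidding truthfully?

The highest competing bid is 57500.
Bidding truthfully at 58500: Collector N has the top bid, wins, and pays the second-highest bid 57500. Payoff = 58500 − 57500 = 1000.
Bidding 59000: Collector N has the top bid, wins, and pays the second-highest bid 57500. Payoff = 58500 − 57500 = 1000.
Change = 1000 − 1000 = 0.
The bid only affects whether you win, not the price — here both bids land on the same side of the top rival bid, so the deviation is payoff-neutral.

Change in payoff: 0.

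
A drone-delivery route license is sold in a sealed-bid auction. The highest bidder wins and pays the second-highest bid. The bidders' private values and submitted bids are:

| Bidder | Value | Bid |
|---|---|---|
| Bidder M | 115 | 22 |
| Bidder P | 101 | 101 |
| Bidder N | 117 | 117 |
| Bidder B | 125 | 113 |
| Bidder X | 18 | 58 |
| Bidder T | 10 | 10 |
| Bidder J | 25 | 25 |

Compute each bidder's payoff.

Bidder M 0, Bidder P 0, Bidder N 4, Bidder B 0, Bidder X 0, Bidder T 0, Bidder J 0.

Bids in descending order: Bidder N 117 > Bidder B 113 > Bidder P 101 > Bidder X 58 > Bidder J 25 > Bidder M 22 > Bidder T 10.
Bidder N has the top bid and wins; the price is the second-highest bid, 113.
Bidder N's payoff = 117 − 113 = 4. All other bidders lose, so their payoff is 0.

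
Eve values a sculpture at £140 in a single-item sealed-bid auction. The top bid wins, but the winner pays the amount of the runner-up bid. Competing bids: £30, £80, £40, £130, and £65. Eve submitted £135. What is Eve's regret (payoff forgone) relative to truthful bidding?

£0

The highest competing bid is £130.
Bidding truthfully at £140: Eve has the top bid, wins, and pays the second-highest bid £130. Payoff = £140 − £130 = £10.
Bidding £135: Eve has the top bid, wins, and pays the second-highest bid £130. Payoff = £140 − £130 = £10.
Regret = truthful payoff − actual payoff = £10 − £10 = £0.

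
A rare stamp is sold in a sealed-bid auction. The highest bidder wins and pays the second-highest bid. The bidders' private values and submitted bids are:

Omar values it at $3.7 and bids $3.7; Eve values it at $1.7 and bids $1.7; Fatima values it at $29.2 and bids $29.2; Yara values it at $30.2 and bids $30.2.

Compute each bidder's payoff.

Ordered from highest: Yara $30.2 > Fatima $29.2 > Omar $3.7 > Eve $1.7.
Yara has the top bid and wins; the price is the second-highest bid, $29.2.
Yara's payoff = $30.2 − $29.2 = $1.0. All other bidders lose, so their payoff is 0.

Omar $0.0, Eve $0.0, Fatima $0.0, Yara $1.0.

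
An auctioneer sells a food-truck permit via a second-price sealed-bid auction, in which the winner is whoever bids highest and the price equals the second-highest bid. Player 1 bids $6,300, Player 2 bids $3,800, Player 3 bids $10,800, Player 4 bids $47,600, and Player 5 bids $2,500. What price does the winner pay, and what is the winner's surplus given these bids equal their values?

Ordered from highest: Player 4 $47,600, then Player 3 $10,800, then Player 1 $6,300, then Player 2 $3,800, then Player 5 $2,500.
Player 4 is the highest bidder, so Player 4 wins.
Under the second-price rule, the price is the second-highest bid: $10,800.
Surplus = $47,600 − $10,800 = $36,800.

The winner pays $10,800 for a surplus of $36,800.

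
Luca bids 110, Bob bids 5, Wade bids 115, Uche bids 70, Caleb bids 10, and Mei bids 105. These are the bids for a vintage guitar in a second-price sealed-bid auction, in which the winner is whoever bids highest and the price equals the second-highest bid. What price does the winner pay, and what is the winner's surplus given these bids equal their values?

The winner pays 110 for a surplus of 5.

Ordered from highest: Wade 115, then Luca 110, then Mei 105, then Uche 70, then Caleb 10, then Bob 5.
Wade is the highest bidder, so Wade wins.
Under the second-price rule, the price is the second-highest bid: 110.
Surplus = 115 − 110 = 5.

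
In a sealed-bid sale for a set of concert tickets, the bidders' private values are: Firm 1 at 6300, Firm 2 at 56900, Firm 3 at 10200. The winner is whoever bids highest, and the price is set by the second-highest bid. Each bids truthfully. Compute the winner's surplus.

Surplus = 46700.

Ordered from highest: Firm 2 56900; Firm 3 10200; Firm 1 6300.
Firm 2 wins with the top bid and pays the second-highest, 10200.
Surplus = 56900 − 10200 = 46700.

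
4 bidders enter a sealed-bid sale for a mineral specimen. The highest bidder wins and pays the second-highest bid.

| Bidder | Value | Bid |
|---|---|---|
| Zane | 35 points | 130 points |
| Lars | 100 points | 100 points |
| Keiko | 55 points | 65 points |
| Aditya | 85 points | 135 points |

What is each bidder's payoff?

Ranking the bids: Aditya 135 points, then Zane 130 points, then Lars 100 points, then Keiko 65 points.
Aditya has the top bid and wins; the price is the second-highest bid, 130 points.
Aditya's payoff = 85 points − 130 points = -45 points. All other bidders lose, so their payoff is 0.

Payoffs: Zane 0 points, Lars 0 points, Keiko 0 points, Aditya -45 points.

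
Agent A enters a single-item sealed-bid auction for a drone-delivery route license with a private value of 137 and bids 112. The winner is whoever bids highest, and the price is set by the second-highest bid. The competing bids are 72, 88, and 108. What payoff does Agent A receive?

Payoff = 29.

Highest competing bid: 108.
Agent A's bid 112 is the highest overall, so Agent A wins and pays the second-highest bid, 108.
Payoff = value − price = 137 − 108 = 29.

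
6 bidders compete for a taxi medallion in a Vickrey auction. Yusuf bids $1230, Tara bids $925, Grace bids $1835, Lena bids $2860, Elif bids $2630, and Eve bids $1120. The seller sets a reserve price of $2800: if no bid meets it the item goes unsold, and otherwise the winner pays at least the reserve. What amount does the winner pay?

Ranking the bids: Lena $2860 > Elif $2630 > Grace $1835 > Yusuf $1230 > Eve $1120 > Tara $925.
Lena has the highest bid, so Lena wins.
The second-highest bid is $2630, but the reserve $2800 is higher, so the price is the reserve.

$2800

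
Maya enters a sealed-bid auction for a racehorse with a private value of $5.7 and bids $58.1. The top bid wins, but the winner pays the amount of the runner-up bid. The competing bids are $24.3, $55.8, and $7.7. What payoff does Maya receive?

Highest competing bid: $55.8.
Maya's bid $58.1 is the highest overall, so Maya wins and pays the second-highest bid, $55.8.
Payoff = value − price = $5.7 − $55.8 = -$50.1.
Overbidding won the item at a price above value — truthful bidding would have avoided this loss.

Maya's payoff: -$50.1.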